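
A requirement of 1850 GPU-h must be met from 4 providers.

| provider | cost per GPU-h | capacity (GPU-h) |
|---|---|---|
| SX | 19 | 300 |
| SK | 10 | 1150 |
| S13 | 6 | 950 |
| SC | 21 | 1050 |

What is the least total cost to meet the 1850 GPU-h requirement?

14700

Cheapest first:
Take 950 from S13 at 6 ; need 900 more.
SK at 10: take 900 of its 1150 ; requirement met.
SX, SC: unused.
Cost = 950×6 + 900×10 = 14700.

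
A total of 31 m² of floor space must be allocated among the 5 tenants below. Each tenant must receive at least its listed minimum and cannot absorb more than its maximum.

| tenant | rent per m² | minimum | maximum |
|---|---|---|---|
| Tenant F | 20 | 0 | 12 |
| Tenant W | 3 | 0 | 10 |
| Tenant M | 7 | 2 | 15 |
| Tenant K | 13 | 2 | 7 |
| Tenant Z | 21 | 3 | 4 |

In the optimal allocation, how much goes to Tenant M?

Meeting every minimum uses 0+0+2+2+3 = 7 m², leaving 24.
Highest rent per m² first: Tenant Z 21 > Tenant F 20 > Tenant K 13 > Tenant M 7 > Tenant W 3.
Tenant Z: +1 to 4 (cap) — 23 left.
Tenant F takes 12 more to reach its cap of 12 — 11 left.
Tenant K: +5 to 7 (cap) — 6 left.
Tenant M: +6 (room for 13) → 8. Pool exhausted.

8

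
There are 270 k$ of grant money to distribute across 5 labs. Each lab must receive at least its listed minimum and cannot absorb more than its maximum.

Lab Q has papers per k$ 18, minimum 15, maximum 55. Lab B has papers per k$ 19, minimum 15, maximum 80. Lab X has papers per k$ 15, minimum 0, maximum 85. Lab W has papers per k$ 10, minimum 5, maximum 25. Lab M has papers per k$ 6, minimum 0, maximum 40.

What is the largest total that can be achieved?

Meeting every minimum uses 15+15+0+5+0 = 35 k$, leaving 235.
Highest papers per k$ first: Lab B 19 > Lab Q 18 > Lab X 15 > Lab W 10 > Lab M 6.
Give Lab B 65 more to hit its cap of 80 — 170 left.
Give Lab Q 40 more to hit its cap of 55 — 130 left.
Lab X takes 85 more to reach its cap of 85 — 45 left.
Lab W: +20 to 25 (cap) — 25 left.
Lab M: +25 (room for 40) → 25. Pool exhausted.
Total = 18×55 + 19×80 + 15×85 + 10×25 + 6×25 = 4185.

4185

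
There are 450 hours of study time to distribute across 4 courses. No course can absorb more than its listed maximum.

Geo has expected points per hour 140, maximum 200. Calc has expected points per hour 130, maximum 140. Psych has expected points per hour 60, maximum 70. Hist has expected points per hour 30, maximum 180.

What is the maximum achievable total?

51600

Rank by expected points per hour: Geo 140 > Calc 130 > Psych 60 > Hist 30.
Give Geo 200 to hit its cap of 200 — 250 left.
Calc takes 140 to reach its cap of 140 — 110 left.
Psych: +70 to 70 (cap) — 40 left.
Hist has room for 180 but only 40 remain, so it gets 40.
Total = 140×200 + 130×140 + 60×70 + 30×40 = 51600.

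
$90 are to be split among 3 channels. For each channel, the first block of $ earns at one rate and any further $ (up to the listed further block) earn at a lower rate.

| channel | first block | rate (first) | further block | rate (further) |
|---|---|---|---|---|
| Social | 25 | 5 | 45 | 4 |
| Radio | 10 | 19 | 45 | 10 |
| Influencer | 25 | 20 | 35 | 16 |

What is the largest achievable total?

Rank every tier by rate: Influencer/T1 20 > Radio/T1 19 > Influencer/T2 16 > Radio/T2 10 > Social/T1 5 > Social/T2 4.
Influencer/T1 (20): +25 — 65 left.
Radio T1 at 19: fill all 10 — 55 left.
Influencer/T2 (16): +35 — 20 left.
Radio T2 at 10: only 20 left, fill 20.
Total = 20×25 + 19×10 + 16×35 + 10×20 = 1450.

1450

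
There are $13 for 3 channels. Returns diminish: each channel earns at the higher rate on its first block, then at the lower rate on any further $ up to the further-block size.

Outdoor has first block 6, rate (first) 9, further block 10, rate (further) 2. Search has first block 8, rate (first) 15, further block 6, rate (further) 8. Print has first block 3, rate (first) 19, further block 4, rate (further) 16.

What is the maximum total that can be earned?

Treat each block as its own option and order by rate: Print/T1 19 > Print/T2 16 > Search/T1 15 > Outdoor/T1 9 > Search/T2 8 > Outdoor/T2 2.
Print T1 at 19: fill all 3 → 10 left.
Fill Print T2 block (4 at 16) → 6 left.
Search/T1: +6 of 8 at 15; pool empty.
Total = 19×3 + 16×4 + 15×6 = 211.

211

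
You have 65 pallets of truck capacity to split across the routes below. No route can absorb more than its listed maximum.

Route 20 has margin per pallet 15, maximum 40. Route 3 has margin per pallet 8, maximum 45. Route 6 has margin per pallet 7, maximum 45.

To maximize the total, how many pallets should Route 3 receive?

25

Rank by margin per pallet: Route 20 15 > Route 3 8 > Route 6 7.
Give Route 20 40 to hit its cap of 40 — 25 left.
Only 25 left; Route 3 takes them to reach 25.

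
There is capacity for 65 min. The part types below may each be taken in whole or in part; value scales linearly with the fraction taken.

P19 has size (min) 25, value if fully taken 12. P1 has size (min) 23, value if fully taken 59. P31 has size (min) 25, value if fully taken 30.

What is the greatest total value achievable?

Best value per unit of size first: P1 59/23≈2.57, P31 30/25≈1.2, P19 12/25≈0.48.
Take all of P1 (23 min, value 59) ; 42 min left.
P31: take in full, 25 min for value 30 ; 17 left.
Fill the last 17 min with part of P19: 17/25 of it earns 8.16.
Total value = 97.16.

97.16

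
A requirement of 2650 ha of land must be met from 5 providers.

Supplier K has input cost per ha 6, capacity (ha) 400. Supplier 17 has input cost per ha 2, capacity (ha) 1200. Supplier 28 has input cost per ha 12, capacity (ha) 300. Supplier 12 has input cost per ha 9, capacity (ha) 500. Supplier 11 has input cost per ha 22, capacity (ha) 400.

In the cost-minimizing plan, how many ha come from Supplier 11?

250

Cheapest first:
Supplier 17 at 2: take all 1200 ha ; 1450 still needed.
Supplier K at 6: take all 400 ha ; 1050 still needed.
Supplier 12 at 9: take all 500 ha ; 550 still needed.
Take 300 from Supplier 28 at 12 ; need 250 more.
Supplier 11 (22): take the remaining 250 ; done.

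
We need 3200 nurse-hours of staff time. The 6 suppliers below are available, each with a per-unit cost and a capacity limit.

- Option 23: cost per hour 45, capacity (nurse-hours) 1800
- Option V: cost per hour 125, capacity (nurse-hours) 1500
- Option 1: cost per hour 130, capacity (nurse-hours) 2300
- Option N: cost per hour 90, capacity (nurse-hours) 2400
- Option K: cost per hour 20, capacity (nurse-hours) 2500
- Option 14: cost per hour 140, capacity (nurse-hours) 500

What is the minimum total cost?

Cheapest first:
Option K at 20: take all 2500 nurse-hours ; 700 still needed.
Option 23 (45): take the remaining 700 ; done.
Option N, Option V, Option 1, Option 14: unused.
Cost = 2500×20 + 700×45 = 81500.

81500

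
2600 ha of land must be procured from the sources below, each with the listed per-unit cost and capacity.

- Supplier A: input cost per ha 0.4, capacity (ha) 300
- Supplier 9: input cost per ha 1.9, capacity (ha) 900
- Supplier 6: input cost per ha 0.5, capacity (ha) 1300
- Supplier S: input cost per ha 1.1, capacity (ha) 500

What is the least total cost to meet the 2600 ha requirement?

Fill from the cheapest source first.
Take 300 from Supplier A at 0.4 ; need 2300 more.
Supplier 6 at 0.5: take all 1300 ha ; 1000 still needed.
Supplier S at 1.1: take all 500 ha ; 500 still needed.
Take 500 from Supplier 9 at 1.9 to finish.
Cost = 300×0.4 + 1300×0.5 + 500×1.1 + 500×1.9 = 2270.

2270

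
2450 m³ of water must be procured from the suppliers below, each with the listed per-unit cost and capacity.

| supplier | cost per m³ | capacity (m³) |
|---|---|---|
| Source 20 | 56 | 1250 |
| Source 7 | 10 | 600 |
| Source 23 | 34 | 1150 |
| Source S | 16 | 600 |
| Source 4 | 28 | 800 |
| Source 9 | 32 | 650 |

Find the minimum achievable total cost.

Fill from the cheapest supplier first.
Take 600 from Source 7 at 10 — need 1850 more.
Take 600 from Source S at 16 — need 1250 more.
Source 4 (28): use full 800 — 450 m³ to go.
Source 9 (32): take the remaining 450 — done.
Source 23, Source 20: unused.
Cost = 600×10 + 600×16 + 800×28 + 450×32 = 52400.

52400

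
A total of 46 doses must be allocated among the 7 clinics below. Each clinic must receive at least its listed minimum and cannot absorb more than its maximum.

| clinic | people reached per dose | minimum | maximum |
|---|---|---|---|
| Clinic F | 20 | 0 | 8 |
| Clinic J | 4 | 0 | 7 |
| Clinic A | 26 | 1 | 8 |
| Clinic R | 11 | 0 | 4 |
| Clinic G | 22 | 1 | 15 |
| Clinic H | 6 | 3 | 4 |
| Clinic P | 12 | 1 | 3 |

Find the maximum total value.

Meeting every minimum uses 0+0+1+0+1+3+1 = 6 doses, leaving 40.
Highest people reached per dose first: Clinic A 26 > Clinic G 22 > Clinic F 20 > Clinic P 12 > Clinic R 11 > Clinic H 6 > Clinic J 4.
Clinic A takes 7 more to reach its cap of 8 → 33 left.
Clinic G takes 14 more to reach its cap of 15 → 19 left.
Give Clinic F 8 more to hit its cap of 8 → 11 left.
Clinic P: +2 to 3 (cap) → 9 left.
Clinic R takes 4 more to reach its cap of 4 → 5 left.
Clinic H takes 1 more to reach its cap of 4 → 4 left.
Clinic J has room for 7 more but only 4 remain, so it gets 4.
Total = 20×8 + 4×4 + 26×8 + 11×4 + 22×15 + 6×4 + 12×3 = 818.

818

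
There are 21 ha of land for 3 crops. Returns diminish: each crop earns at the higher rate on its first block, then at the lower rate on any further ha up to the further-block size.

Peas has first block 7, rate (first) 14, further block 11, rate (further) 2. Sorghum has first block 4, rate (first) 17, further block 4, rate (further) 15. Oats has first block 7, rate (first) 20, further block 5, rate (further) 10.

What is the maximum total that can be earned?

352

Rank every tier by rate: Oats/T1 20 > Sorghum/T1 17 > Sorghum/T2 15 > Peas/T1 14 > Oats/T2 10 > Peas/T2 2.
Oats T1 at 20: fill all 7 ; 14 left.
Sorghum/T1 (17): +4 ; 10 left.
Sorghum T2 at 15: fill all 4 ; 6 left.
Peas T1 at 14: only 6 left, fill 6.
Total = 20×7 + 17×4 + 15×4 + 14×6 = 352.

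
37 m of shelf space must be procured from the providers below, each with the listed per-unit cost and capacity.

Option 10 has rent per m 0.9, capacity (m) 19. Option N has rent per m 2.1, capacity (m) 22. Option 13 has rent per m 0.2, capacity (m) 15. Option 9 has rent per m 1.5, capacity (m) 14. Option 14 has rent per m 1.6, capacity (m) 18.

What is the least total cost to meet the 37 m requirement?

Cheapest first:
Option 13 (0.2): use full 15 — 22 m to go.
Take 19 from Option 10 at 0.9 — need 3 more.
Option 9 (1.5): take the remaining 3 — done.
Option 14, Option N: unused.
Cost = 15×0.2 + 19×0.9 + 3×1.5 = 24.6.

24.6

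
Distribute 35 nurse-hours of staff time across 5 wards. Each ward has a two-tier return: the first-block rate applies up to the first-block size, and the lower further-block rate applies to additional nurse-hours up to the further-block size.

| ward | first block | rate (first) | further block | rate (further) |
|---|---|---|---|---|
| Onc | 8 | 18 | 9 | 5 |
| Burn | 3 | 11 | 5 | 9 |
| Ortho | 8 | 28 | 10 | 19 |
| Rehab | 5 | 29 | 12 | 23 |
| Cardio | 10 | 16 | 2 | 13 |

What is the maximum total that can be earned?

Treat each block as its own option and order by rate: Rehab/tier1 29 > Ortho/tier1 28 > Rehab/tier2 23 > Ortho/tier2 19 > Onc/tier1 18 > Cardio/tier1 16 > Cardio/tier2 13 > Burn/tier1 11 > Burn/tier2 9 > Onc/tier2 5.
Fill Rehab tier1 block (5 at 29) → 30 left.
Fill Ortho tier1 block (8 at 28) → 22 left.
Fill Rehab tier2 block (12 at 23) → 10 left.
Ortho/tier2 (19): +10 → 0 left.
Total = 29×5 + 28×8 + 23×12 + 19×10 = 835.

835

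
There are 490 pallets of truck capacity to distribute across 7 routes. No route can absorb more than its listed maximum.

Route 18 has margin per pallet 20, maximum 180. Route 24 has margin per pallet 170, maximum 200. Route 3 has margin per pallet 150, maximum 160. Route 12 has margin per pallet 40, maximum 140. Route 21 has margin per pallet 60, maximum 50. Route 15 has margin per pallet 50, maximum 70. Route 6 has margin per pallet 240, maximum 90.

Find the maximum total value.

82000

Order the routes by margin per pallet: Route 6 240 > Route 24 170 > Route 3 150 > Route 21 60 > Route 15 50 > Route 12 40 > Route 18 20.
Give Route 6 90 to hit its cap of 90 → 400 left.
Route 24: +200 to 200 (cap) → 200 left.
Route 3 takes 160 to reach its cap of 160 → 40 left.
Route 21: +40 (room for 50) → 40. Pool exhausted.
Total = 170×200 + 150×160 + 60×40 + 240×90 = 82000.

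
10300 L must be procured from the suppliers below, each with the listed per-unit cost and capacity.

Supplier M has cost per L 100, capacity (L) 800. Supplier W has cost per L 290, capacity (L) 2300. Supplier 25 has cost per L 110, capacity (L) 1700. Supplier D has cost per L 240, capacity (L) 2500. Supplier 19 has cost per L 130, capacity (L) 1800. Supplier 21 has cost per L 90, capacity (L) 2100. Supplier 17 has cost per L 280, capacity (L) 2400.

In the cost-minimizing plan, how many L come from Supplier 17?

Cheapest first:
Supplier 21 (90): use full 2100 — 8200 L to go.
Take 800 from Supplier M at 100 — need 7400 more.
Supplier 25 (110): use full 1700 — 5700 L to go.
Supplier 19 (130): use full 1800 — 3900 L to go.
Supplier D (240): use full 2500 — 1400 L to go.
Supplier 17 (280): take the remaining 1400 — done.
Supplier W: unused.

1400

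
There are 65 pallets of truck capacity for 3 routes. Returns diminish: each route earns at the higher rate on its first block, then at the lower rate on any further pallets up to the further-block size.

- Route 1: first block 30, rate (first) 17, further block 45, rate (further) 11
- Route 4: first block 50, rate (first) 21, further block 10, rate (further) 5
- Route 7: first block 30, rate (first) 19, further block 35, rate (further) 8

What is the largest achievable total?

Order all 6 blocks by rate: Route 4/first 21 > Route 7/first 19 > Route 1/first 17 > Route 1/second 11 > Route 7/second 8 > Route 4/second 5.
Route 4/first (21): +50 → 15 left.
Route 7/first: +15 of 30 at 19; pool empty.
Total = 21×50 + 19×15 = 1335.

1335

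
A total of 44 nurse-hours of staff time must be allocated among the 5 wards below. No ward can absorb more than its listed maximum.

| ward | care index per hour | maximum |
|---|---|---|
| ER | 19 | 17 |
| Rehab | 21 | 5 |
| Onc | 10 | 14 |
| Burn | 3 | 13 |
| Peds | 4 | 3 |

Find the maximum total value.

595

Rank by care index per hour: Rehab 21 > ER 19 > Onc 10 > Peds 4 > Burn 3.
Rehab: +5 to 5 (cap) ; 39 left.
ER: +17 to 17 (cap) ; 22 left.
Onc takes 14 to reach its cap of 14 ; 8 left.
Peds: +3 to 3 (cap) ; 5 left.
Only 5 left; Burn takes them to reach 5.
Total = 19×17 + 21×5 + 10×14 + 3×5 + 4×3 = 595.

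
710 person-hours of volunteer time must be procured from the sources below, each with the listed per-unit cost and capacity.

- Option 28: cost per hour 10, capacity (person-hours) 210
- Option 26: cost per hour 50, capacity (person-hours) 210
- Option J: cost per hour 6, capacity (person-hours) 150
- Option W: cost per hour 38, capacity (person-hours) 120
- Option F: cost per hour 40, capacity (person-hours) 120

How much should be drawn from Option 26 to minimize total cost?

110

Use sources in increasing cost order.
Option J (6): use full 150 — 560 person-hours to go.
Take 210 from Option 28 at 10 — need 350 more.
Option W at 38: take all 120 person-hours — 230 still needed.
Option F at 40: take all 120 person-hours — 110 still needed.
Option 26 (50): take the remaining 110 — done.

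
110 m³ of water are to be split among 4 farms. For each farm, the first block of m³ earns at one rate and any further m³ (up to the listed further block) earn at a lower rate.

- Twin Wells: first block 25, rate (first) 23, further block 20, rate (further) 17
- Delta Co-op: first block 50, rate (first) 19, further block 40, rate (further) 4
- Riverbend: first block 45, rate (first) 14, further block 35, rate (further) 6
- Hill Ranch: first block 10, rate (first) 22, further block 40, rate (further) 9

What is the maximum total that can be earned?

2155

Treat each block as its own option and order by rate: Twin Wells/tier1 23 > Hill Ranch/tier1 22 > Delta Co-op/tier1 19 > Twin Wells/tier2 17 > Riverbend/tier1 14 > Hill Ranch/tier2 9 > Riverbend/tier2 6 > Delta Co-op/tier2 4.
Fill Twin Wells tier1 block (25 at 23) ; 85 left.
Fill Hill Ranch tier1 block (10 at 22) ; 75 left.
Delta Co-op/tier1 (19): +50 ; 25 left.
Twin Wells tier2 at 17: fill all 20 ; 5 left.
5 remain; put them into Riverbend tier1 at 14.
Total = 23×25 + 22×10 + 19×50 + 17×20 + 14×5 = 2155.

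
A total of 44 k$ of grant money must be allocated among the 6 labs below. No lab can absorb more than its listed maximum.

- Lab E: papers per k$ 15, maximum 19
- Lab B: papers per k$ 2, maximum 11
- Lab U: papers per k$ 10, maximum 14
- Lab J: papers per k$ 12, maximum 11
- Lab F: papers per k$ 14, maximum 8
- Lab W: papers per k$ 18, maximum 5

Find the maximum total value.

629

Order the labs by papers per k$: Lab W 18 > Lab E 15 > Lab F 14 > Lab J 12 > Lab U 10 > Lab B 2.
Lab W takes 5 to reach its cap of 5 — 39 left.
Give Lab E 19 to hit its cap of 19 — 20 left.
Lab F: +8 to 8 (cap) — 12 left.
Give Lab J 11 to hit its cap of 11 — 1 left.
Only 1 left; Lab U takes them to reach 1.
Total = 15×19 + 10×1 + 12×11 + 14×8 + 18×5 = 629.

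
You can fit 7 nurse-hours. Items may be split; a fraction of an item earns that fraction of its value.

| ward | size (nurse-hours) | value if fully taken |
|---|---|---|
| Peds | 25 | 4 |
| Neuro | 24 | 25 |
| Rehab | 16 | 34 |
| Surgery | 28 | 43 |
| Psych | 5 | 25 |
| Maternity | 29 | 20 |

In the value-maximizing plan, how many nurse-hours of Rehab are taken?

2

Sort by value density: Psych 25/5≈5, Rehab 34/16≈2.12, Surgery 43/28≈1.54, Neuro 25/24≈1.04, Maternity 20/29≈0.69, Peds 4/25≈0.16.
All 5 nurse-hours of Psych fit (value 25) ; 2 remain.
Fill the last 2 nurse-hours with part of Rehab: 2/16 of it earns 4.25.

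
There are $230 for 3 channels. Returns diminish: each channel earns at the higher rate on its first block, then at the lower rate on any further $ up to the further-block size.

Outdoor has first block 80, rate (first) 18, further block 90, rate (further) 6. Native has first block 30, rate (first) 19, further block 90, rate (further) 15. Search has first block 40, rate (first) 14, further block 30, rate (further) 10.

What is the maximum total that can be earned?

Order all 6 blocks by rate: Native/T1 19 > Outdoor/T1 18 > Native/T2 15 > Search/T1 14 > Search/T2 10 > Outdoor/T2 6.
Native T1 at 19: fill all 30 — 200 left.
Outdoor T1 at 18: fill all 80 — 120 left.
Fill Native T2 block (90 at 15) — 30 left.
30 remain; put them into Search T1 at 14.
Total = 19×30 + 18×80 + 15×90 + 14×30 = 3780.

3780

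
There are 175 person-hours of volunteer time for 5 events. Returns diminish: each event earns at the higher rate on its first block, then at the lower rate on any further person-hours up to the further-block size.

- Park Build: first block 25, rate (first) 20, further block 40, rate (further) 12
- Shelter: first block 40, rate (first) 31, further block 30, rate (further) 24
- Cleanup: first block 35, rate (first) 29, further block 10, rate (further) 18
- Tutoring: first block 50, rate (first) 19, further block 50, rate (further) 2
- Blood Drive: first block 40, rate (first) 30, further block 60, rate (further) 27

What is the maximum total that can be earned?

5075

Order all 10 blocks by rate: Shelter/T1 31 > Blood Drive/T1 30 > Cleanup/T1 29 > Blood Drive/T2 27 > Shelter/T2 24 > Park Build/T1 20 > Tutoring/T1 19 > Cleanup/T2 18 > Park Build/T2 12 > Tutoring/T2 2.
Fill Shelter T1 block (40 at 31) — 135 left.
Blood Drive/T1 (30): +40 — 95 left.
Cleanup T1 at 29: fill all 35 — 60 left.
Blood Drive T2 at 27: fill all 60 — 0 left.
Total = 31×40 + 30×40 + 29×35 + 27×60 = 5075.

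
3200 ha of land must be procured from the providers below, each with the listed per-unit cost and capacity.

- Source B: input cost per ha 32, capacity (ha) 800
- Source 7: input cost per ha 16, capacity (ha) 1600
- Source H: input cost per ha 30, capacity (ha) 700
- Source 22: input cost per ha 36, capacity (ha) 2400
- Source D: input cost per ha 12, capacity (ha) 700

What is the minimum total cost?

61400

Use providers in increasing cost order.
Source D (12): use full 700 → 2500 ha to go.
Source 7 (16): use full 1600 → 900 ha to go.
Source H at 30: take all 700 ha → 200 still needed.
Take 200 from Source B at 32 to finish.
Source 22: unused.
Cost = 700×12 + 1600×16 + 700×30 + 200×32 = 61400.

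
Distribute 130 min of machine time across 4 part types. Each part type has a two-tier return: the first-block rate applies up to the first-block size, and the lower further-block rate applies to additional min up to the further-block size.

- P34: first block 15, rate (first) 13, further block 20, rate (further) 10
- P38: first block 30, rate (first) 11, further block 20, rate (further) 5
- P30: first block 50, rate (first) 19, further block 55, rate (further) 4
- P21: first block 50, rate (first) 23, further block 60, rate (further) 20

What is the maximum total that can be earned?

Order all 8 blocks by rate: P21/first 23 > P21/second 20 > P30/first 19 > P34/first 13 > P38/first 11 > P34/second 10 > P38/second 5 > P30/second 4.
P21 first at 23: fill all 50 — 80 left.
Fill P21 second block (60 at 20) — 20 left.
P30/first: +20 of 50 at 19; pool empty.
Total = 23×50 + 20×60 + 19×20 = 2730.

2730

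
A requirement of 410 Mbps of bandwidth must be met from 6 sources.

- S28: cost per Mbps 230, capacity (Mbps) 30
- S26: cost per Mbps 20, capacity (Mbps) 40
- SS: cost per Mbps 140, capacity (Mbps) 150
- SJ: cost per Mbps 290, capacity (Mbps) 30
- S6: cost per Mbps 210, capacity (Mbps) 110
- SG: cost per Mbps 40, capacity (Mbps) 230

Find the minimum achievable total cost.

29600

Fill from the cheapest source first.
S26 at 20: take all 40 Mbps → 370 still needed.
Take 230 from SG at 40 → need 140 more.
Take 140 from SS at 140 to finish.
S6, S28, SJ: unused.
Cost = 40×20 + 230×40 + 140×140 = 29600.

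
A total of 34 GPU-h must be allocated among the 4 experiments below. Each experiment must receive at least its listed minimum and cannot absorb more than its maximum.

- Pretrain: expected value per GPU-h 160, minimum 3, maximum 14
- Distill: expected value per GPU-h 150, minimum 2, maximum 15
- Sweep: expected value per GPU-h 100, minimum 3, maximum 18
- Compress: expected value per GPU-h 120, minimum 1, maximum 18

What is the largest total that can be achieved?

Meeting every minimum uses 3+2+3+1 = 9 GPU-h, leaving 25.
Order the experiments by expected value per GPU-h: Pretrain 160 > Distill 150 > Compress 120 > Sweep 100.
Pretrain: +11 to 14 (cap) ; 14 left.
Distill: +13 to 15 (cap) ; 1 left.
Compress has room for 17 more but only 1 remain, so it gets 2.
Total = 160×14 + 150×15 + 100×3 + 120×2 = 5030.

5030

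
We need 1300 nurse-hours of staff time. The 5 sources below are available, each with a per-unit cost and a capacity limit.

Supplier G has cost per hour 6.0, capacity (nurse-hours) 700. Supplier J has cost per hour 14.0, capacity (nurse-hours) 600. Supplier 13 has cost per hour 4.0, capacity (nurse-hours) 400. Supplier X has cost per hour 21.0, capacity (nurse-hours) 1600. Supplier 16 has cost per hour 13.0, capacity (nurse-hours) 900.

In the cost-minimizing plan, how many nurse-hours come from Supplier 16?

Cheapest first:
Take 400 from Supplier 13 at 4.0 ; need 900 more.
Take 700 from Supplier G at 6.0 ; need 200 more.
Take 200 from Supplier 16 at 13.0 to finish.
Supplier J, Supplier X: unused.

200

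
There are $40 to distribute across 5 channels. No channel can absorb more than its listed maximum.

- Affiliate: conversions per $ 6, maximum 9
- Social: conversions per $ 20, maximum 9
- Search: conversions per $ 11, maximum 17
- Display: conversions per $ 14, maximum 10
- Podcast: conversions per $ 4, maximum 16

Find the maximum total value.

Order the channels by conversions per $: Social 20 > Display 14 > Search 11 > Affiliate 6 > Podcast 4.
Give Social 9 to hit its cap of 9 ; 31 left.
Give Display 10 to hit its cap of 10 ; 21 left.
Give Search 17 to hit its cap of 17 ; 4 left.
Affiliate has room for 9 but only 4 remain, so it gets 4.
Total = 6×4 + 20×9 + 11×17 + 14×10 = 531.

531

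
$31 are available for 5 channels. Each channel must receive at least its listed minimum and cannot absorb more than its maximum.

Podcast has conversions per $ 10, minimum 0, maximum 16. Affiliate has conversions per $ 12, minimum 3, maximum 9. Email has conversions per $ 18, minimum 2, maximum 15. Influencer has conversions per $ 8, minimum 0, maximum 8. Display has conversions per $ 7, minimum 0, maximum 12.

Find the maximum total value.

448

Meeting every minimum uses 0+3+2+0+0 = 5 $, leaving 26.
Order the channels by conversions per $: Email 18 > Affiliate 12 > Podcast 10 > Influencer 8 > Display 7.
Email takes 13 more to reach its cap of 15 → 13 left.
Affiliate takes 6 more to reach its cap of 9 → 7 left.
Only 7 left; Podcast takes them to reach 7.
Total = 10×7 + 12×9 + 18×15 = 448.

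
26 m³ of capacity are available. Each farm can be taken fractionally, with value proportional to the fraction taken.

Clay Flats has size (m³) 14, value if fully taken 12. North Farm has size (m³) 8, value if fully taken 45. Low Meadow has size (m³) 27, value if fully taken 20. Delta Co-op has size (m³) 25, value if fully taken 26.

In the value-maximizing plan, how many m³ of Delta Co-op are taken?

Best value per unit of size first: North Farm 45/8≈5.62, Delta Co-op 26/25≈1.04, Clay Flats 12/14≈0.857, Low Meadow 20/27≈0.741.
North Farm: take in full, 8 m³ for value 45 → 18 left.
18 m³ left: a 18/25 share of Delta Co-op gives 26×18/25 = 18.72.

18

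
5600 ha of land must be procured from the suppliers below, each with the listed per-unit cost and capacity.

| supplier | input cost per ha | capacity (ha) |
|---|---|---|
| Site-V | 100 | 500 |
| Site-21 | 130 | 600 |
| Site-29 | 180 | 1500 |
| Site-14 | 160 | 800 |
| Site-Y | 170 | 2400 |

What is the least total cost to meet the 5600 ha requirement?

898000

Fill from the cheapest supplier first.
Site-V at 100: take all 500 ha — 5100 still needed.
Site-21 at 130: take all 600 ha — 4500 still needed.
Site-14 at 160: take all 800 ha — 3700 still needed.
Site-Y (170): use full 2400 — 1300 ha to go.
Take 1300 from Site-29 at 180 to finish.
Cost = 500×100 + 600×130 + 800×160 + 2400×170 + 1300×180 = 898000.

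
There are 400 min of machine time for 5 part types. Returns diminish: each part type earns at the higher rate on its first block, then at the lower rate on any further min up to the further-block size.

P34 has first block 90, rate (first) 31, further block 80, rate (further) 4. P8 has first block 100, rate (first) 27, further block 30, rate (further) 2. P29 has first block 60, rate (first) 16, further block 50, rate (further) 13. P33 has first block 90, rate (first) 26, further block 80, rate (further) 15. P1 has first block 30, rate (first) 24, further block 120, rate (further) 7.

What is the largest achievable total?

9960

Order all 10 blocks by rate: P34/T1 31 > P8/T1 27 > P33/T1 26 > P1/T1 24 > P29/T1 16 > P33/T2 15 > P29/T2 13 > P1/T2 7 > P34/T2 4 > P8/T2 2.
P34/T1 (31): +90 — 310 left.
P8/T1 (27): +100 — 210 left.
P33 T1 at 26: fill all 90 — 120 left.
P1 T1 at 24: fill all 30 — 90 left.
P29 T1 at 16: fill all 60 — 30 left.
P33/T2: +30 of 80 at 15; pool empty.
Total = 31×90 + 27×100 + 26×90 + 24×30 + 16×60 + 15×30 = 9960.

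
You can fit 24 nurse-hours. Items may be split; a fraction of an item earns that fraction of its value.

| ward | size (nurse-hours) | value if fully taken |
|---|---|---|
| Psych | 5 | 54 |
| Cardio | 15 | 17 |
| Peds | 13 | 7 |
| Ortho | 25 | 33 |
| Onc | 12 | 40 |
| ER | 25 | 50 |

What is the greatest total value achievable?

Sort by value density: Psych 54/5≈10.8, Onc 40/12≈3.33, ER 50/25≈2, Ortho 33/25≈1.32, Cardio 17/15≈1.13, Peds 7/13≈0.538.
Psych: take in full, 5 nurse-hours for value 54 ; 19 left.
Onc: take in full, 12 nurse-hours for value 40 ; 7 left.
Only 7 nurse-hours remain; take 7/25 of ER for value 50×7/25 = 14.
Total value = 108.

108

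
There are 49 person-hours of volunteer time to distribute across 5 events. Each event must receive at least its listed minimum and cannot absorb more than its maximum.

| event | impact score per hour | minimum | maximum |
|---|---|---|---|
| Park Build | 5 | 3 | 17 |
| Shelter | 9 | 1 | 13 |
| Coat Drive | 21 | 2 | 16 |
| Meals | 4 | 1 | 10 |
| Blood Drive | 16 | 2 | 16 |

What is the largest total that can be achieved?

Meeting every minimum uses 3+1+2+1+2 = 9 person-hours, leaving 40.
Rank by impact score per hour: Coat Drive 21 > Blood Drive 16 > Shelter 9 > Park Build 5 > Meals 4.
Give Coat Drive 14 more to hit its cap of 16 ; 26 left.
Blood Drive takes 14 more to reach its cap of 16 ; 12 left.
Shelter: +12 to 13 (cap) ; 0 left.
Total = 5×3 + 9×13 + 21×16 + 4×1 + 16×16 = 728.

728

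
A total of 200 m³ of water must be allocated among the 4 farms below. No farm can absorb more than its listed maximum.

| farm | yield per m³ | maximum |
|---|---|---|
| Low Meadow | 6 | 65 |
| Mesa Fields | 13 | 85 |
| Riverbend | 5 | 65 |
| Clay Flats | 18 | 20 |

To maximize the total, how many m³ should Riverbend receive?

30

Order the farms by yield per m³: Clay Flats 18 > Mesa Fields 13 > Low Meadow 6 > Riverbend 5.
Clay Flats takes 20 to reach its cap of 20 → 180 left.
Give Mesa Fields 85 to hit its cap of 85 → 95 left.
Low Meadow takes 65 to reach its cap of 65 → 30 left.
Only 30 left; Riverbend takes them to reach 30.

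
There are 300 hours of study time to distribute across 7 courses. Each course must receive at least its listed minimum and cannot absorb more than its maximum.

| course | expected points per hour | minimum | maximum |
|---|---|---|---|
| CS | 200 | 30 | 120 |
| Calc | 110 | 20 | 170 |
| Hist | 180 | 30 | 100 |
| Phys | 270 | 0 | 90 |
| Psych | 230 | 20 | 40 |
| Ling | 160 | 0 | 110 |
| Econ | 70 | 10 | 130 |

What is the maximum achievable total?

Meeting every minimum uses 30+20+30+0+20+0+10 = 110 hours, leaving 190.
Highest expected points per hour first: Phys 270 > Psych 230 > CS 200 > Hist 180 > Ling 160 > Calc 110 > Econ 70.
Phys takes 90 more to reach its cap of 90 → 100 left.
Psych: +20 to 40 (cap) → 80 left.
Only 80 left; CS takes them to reach 110.
Total = 200×110 + 110×20 + 180×30 + 270×90 + 230×40 + 70×10 = 63800.

63800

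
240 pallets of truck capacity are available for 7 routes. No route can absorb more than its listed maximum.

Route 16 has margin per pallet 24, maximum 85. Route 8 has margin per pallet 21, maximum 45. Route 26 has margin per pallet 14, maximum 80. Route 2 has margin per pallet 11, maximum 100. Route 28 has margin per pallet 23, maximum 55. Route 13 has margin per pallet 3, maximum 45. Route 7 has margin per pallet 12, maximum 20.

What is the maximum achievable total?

Rank by margin per pallet: Route 16 24 > Route 28 23 > Route 8 21 > Route 26 14 > Route 7 12 > Route 2 11 > Route 13 3.
Route 16 takes 85 to reach its cap of 85 — 155 left.
Route 28 takes 55 to reach its cap of 55 — 100 left.
Route 8: +45 to 45 (cap) — 55 left.
Only 55 left; Route 26 takes them to reach 55.
Total = 24×85 + 21×45 + 14×55 + 23×55 = 5020.

5020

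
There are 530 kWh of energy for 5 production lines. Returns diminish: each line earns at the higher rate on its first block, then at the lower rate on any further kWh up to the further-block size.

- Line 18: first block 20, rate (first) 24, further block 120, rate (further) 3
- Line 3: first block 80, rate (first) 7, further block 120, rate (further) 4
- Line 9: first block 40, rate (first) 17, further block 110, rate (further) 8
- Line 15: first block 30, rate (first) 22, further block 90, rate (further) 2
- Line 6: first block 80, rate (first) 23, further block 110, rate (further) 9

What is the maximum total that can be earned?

Rank every tier by rate: Line 18/tier1 24 > Line 6/tier1 23 > Line 15/tier1 22 > Line 9/tier1 17 > Line 6/tier2 9 > Line 9/tier2 8 > Line 3/tier1 7 > Line 3/tier2 4 > Line 18/tier2 3 > Line 15/tier2 2.
Fill Line 18 tier1 block (20 at 24) — 510 left.
Line 6/tier1 (23): +80 — 430 left.
Fill Line 15 tier1 block (30 at 22) — 400 left.
Line 9 tier1 at 17: fill all 40 — 360 left.
Line 6/tier2 (9): +110 — 250 left.
Line 9/tier2 (8): +110 — 140 left.
Line 3 tier1 at 7: fill all 80 — 60 left.
Line 3/tier2: +60 of 120 at 4; pool empty.
Total = 24×20 + 23×80 + 22×30 + 17×40 + 9×110 + 8×110 + 7×80 + 4×60 = 6330.

6330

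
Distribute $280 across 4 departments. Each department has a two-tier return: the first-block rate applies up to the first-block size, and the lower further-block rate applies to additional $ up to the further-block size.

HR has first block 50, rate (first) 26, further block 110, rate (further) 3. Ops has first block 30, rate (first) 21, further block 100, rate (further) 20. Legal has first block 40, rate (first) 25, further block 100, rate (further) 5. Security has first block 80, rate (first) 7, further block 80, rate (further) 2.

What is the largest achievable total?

Rank every tier by rate: HR/first 26 > Legal/first 25 > Ops/first 21 > Ops/second 20 > Security/first 7 > Legal/second 5 > HR/second 3 > Security/second 2.
HR first at 26: fill all 50 → 230 left.
Legal first at 25: fill all 40 → 190 left.
Ops first at 21: fill all 30 → 160 left.
Ops/second (20): +100 → 60 left.
Security/first: +60 of 80 at 7; pool empty.
Total = 26×50 + 25×40 + 21×30 + 20×100 + 7×60 = 5350.

5350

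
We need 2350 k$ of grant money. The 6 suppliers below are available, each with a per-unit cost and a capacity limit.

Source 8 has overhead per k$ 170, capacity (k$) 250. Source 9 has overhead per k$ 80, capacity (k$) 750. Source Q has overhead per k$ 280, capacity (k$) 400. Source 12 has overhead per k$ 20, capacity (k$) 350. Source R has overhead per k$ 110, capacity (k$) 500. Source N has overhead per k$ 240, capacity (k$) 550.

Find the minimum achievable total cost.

Cheapest first:
Source 12 (20): use full 350 — 2000 k$ to go.
Source 9 at 80: take all 750 k$ — 1250 still needed.
Source R at 110: take all 500 k$ — 750 still needed.
Source 8 (170): use full 250 — 500 k$ to go.
Take 500 from Source N at 240 to finish.
Source Q: unused.
Cost = 350×20 + 750×80 + 500×110 + 250×170 + 500×240 = 284500.

284500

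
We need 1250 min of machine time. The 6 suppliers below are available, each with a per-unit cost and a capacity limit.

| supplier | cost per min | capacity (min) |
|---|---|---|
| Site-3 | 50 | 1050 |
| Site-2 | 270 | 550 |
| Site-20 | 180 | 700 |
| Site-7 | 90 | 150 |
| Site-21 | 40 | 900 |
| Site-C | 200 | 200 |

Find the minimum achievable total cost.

53500

Fill from the cheapest supplier first.
Site-21 (40): use full 900 — 350 min to go.
Site-3 (50): take the remaining 350 — done.
Site-7, Site-20, Site-C, Site-2: unused.
Cost = 900×40 + 350×50 = 53500.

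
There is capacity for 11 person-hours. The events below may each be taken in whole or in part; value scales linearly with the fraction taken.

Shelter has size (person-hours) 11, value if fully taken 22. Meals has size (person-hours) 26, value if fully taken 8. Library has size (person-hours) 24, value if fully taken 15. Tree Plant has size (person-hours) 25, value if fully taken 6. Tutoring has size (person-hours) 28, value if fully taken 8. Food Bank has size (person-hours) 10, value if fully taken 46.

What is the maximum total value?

48

Sort by value density: Food Bank 46/10≈4.6, Shelter 22/11≈2, Library 15/24≈0.625, Meals 8/26≈0.308, Tutoring 8/28≈0.286, Tree Plant 6/25≈0.24.
Take all of Food Bank (10 person-hours, value 46) — 1 person-hours left.
1 person-hours left: a 1/11 share of Shelter gives 22×1/11 = 2.
Total value = 48.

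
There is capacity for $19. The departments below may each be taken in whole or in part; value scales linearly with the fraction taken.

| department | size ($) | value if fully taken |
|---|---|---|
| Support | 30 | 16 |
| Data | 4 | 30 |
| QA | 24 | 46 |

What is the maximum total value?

Best value per unit of size first: Data 30/4≈7.5, QA 46/24≈1.92, Support 16/30≈0.533.
Take all of Data (4 $, value 30) ; 15 $ left.
Only 15 $ remain; take 15/24 of QA for value 46×15/24 = 28.75.
Total value = 58.75.

58.75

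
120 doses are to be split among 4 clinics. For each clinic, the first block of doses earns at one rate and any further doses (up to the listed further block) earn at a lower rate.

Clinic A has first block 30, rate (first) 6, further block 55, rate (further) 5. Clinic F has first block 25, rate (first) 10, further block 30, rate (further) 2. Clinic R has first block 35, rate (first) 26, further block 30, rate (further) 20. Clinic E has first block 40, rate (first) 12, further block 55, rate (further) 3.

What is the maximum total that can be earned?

2140

Treat each block as its own option and order by rate: Clinic R/T1 26 > Clinic R/T2 20 > Clinic E/T1 12 > Clinic F/T1 10 > Clinic A/T1 6 > Clinic A/T2 5 > Clinic E/T2 3 > Clinic F/T2 2.
Clinic R/T1 (26): +35 — 85 left.
Clinic R/T2 (20): +30 — 55 left.
Clinic E/T1 (12): +40 — 15 left.
Clinic F T1 at 10: only 15 left, fill 15.
Total = 26×35 + 20×30 + 12×40 + 10×15 = 2140.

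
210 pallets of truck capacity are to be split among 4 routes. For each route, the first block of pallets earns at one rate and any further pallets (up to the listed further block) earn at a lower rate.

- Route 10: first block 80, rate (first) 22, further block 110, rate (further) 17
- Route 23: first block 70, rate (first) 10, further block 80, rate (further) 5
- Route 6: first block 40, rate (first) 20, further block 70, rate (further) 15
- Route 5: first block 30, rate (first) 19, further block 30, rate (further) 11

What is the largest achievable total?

4150

Order all 8 blocks by rate: Route 10/T1 22 > Route 6/T1 20 > Route 5/T1 19 > Route 10/T2 17 > Route 6/T2 15 > Route 5/T2 11 > Route 23/T1 10 > Route 23/T2 5.
Route 10 T1 at 22: fill all 80 → 130 left.
Route 6/T1 (20): +40 → 90 left.
Fill Route 5 T1 block (30 at 19) → 60 left.
Route 10/T2: +60 of 110 at 17; pool empty.
Total = 22×80 + 20×40 + 19×30 + 17×60 = 4150.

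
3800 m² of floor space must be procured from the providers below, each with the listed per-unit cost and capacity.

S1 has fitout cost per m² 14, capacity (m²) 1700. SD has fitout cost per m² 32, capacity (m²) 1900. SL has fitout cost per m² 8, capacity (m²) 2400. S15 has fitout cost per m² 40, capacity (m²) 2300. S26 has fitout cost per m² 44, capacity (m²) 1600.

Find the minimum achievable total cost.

Cheapest first:
Take 2400 from SL at 8 ; need 1400 more.
S1 at 14: take 1400 of its 1700 ; requirement met.
SD, S15, S26: unused.
Cost = 2400×8 + 1400×14 = 38800.

38800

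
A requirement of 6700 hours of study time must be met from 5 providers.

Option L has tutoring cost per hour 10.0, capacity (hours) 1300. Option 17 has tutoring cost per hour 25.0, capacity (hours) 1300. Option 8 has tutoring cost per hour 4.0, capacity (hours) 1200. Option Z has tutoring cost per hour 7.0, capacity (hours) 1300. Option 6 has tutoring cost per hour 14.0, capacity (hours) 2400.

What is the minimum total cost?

73000

Fill from the cheapest provider first.
Option 8 (4.0): use full 1200 — 5500 hours to go.
Take 1300 from Option Z at 7.0 — need 4200 more.
Option L (10.0): use full 1300 — 2900 hours to go.
Option 6 at 14.0: take all 2400 hours — 500 still needed.
Option 17 at 25.0: take 500 of its 1300 — requirement met.
Cost = 1200×4.0 + 1300×7.0 + 1300×10.0 + 2400×14.0 + 500×25.0 = 73000.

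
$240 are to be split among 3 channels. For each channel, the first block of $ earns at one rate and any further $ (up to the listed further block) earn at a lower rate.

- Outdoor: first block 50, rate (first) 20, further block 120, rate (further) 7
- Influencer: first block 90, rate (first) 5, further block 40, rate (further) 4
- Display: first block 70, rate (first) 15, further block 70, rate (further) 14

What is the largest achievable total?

3380

Treat each block as its own option and order by rate: Outdoor/first 20 > Display/first 15 > Display/second 14 > Outdoor/second 7 > Influencer/first 5 > Influencer/second 4.
Outdoor/first (20): +50 ; 190 left.
Fill Display first block (70 at 15) ; 120 left.
Display/second (14): +70 ; 50 left.
50 remain; put them into Outdoor second at 7.
Total = 20×50 + 15×70 + 14×70 + 7×50 = 3380.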